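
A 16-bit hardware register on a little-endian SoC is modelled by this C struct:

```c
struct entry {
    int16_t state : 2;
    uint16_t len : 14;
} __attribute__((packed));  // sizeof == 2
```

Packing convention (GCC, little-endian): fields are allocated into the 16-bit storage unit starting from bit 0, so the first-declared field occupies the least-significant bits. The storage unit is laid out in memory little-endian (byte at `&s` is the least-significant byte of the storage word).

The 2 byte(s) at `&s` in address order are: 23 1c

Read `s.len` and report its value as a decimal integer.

1800

[0]=0x23 [1]=0x1c (little-endian) → word 0x1c23
state [0+:2] = (word>>0) & 0x3 = 3
len [2+:14] = (word>>2) & 0x3fff = 1800  ←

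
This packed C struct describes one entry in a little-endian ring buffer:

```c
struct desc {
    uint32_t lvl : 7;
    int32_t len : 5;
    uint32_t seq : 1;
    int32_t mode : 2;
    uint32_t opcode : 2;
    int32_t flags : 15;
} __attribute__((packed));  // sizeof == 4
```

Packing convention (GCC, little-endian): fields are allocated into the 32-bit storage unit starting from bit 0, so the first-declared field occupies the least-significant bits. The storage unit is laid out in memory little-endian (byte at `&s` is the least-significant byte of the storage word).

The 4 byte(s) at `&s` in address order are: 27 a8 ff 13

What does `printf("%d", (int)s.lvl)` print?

39

[0]=0x27 [1]=0xa8 [2]=0xff [3]=0x13 (little-endian) → word 0x13ffa827
lvl:7 @ bit 0 → (0x13ffa827>>0)&0x7f = 0x27  ←
len:5 @ bit 7 → (0x13ffa827>>7)&0x1f = 0x10
seq:1 @ bit 12 → (0x13ffa827>>12)&0x1 = 0x0
mode:2 @ bit 13 → (0x13ffa827>>13)&0x3 = 0x1
opcode:2 @ bit 15 → (0x13ffa827>>15)&0x3 = 0x3
flags:15 @ bit 17 → (0x13ffa827>>17)&0x7fff = 0x9ff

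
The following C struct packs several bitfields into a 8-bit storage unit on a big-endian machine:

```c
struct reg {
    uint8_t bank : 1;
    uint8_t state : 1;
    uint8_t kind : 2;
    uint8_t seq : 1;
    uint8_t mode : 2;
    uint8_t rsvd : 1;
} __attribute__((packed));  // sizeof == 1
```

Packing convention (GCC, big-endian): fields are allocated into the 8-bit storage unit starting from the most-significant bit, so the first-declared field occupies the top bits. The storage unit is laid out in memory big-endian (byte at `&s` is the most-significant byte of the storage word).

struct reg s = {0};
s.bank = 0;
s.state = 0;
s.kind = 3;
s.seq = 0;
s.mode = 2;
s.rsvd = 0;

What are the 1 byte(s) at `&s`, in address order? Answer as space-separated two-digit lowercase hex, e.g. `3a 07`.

bank (1b) val=0 bits=0x0 at bit 7: 0x00
state (1b) val=0 bits=0x0 at bit 6: 0x00
kind (2b) val=3 bits=0x3 at bit 4: 0x30
seq (1b) val=0 bits=0x0 at bit 3: 0x30
mode (2b) val=2 bits=0x2 at bit 1: 0x34
rsvd (1b) val=0 bits=0x0 at bit 0: 0x34
word = 0x34 → big-endian bytes:
  [0]=0x34

34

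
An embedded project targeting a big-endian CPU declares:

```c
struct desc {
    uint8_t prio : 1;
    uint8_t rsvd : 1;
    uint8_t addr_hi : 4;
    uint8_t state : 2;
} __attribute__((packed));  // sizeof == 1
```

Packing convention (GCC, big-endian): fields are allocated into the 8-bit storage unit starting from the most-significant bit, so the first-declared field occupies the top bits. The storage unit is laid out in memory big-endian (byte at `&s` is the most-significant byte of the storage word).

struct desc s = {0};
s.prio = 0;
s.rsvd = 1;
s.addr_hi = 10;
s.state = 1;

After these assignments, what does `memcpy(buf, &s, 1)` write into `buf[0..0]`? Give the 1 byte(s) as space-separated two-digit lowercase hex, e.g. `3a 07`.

prio:1 = 0 → 0x0 << 7 → word 0x00
rsvd:1 = 1 → 0x1 << 6 → word 0x40
addr_hi:4 = 10 → 0xa << 2 → word 0x68
state:2 = 1 → 0x1 << 0 → word 0x69
word = 0x69 → big-endian bytes:
  [0]=0x69

69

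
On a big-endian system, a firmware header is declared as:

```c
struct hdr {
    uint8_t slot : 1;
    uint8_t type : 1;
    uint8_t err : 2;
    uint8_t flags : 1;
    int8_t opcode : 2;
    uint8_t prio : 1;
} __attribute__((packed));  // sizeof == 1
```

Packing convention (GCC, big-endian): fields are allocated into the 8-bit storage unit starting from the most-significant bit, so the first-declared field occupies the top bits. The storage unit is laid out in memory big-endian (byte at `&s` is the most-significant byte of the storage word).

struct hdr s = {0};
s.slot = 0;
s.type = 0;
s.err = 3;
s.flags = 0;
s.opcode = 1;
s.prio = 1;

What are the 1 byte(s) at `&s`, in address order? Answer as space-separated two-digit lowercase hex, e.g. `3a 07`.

33

slot:1 = 0 → 0x0 << 7 → word 0x00
type:1 = 0 → 0x0 << 6 → word 0x00
err:2 = 3 → 0x3 << 4 → word 0x30
flags:1 = 0 → 0x0 << 3 → word 0x30
opcode:2 = 1 → 0x1 << 1 → word 0x32
prio:1 = 1 → 0x1 << 0 → word 0x33
word = 0x33 → big-endian bytes:
  [0]=0x33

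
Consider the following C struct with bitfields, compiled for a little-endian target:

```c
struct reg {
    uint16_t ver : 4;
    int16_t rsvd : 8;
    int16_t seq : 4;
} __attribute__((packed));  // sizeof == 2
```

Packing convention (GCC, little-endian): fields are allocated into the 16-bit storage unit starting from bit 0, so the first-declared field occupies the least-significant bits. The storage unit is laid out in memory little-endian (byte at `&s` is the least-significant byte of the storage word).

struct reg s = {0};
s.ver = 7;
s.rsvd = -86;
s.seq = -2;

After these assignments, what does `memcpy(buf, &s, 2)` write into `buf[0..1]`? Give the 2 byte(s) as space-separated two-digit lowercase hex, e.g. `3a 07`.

a7 ea

ver:4 = 7 → 0x7 << 0 → word 0x0007
rsvd:8 = -86 → 0xaa << 4 → word 0x0aa7
seq:4 = -2 → 0xe << 12 → word 0xeaa7
word = 0xeaa7 → little-endian bytes:
  [0]=0xa7  [1]=0xea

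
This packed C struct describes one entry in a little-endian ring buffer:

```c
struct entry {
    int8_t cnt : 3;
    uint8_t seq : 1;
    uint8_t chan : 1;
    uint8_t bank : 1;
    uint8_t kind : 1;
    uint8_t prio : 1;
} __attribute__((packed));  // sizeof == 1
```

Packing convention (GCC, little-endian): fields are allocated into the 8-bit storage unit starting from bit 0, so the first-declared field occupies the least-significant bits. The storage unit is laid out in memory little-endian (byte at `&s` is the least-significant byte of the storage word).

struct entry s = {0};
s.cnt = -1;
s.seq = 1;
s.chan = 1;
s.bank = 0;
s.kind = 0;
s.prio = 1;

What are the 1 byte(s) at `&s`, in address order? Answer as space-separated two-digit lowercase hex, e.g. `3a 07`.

9f

[0+:3] cnt=-1 & 0x7 = 0x7; word=0x07
[3+:1] seq=1 & 0x1 = 0x1; word=0x0f
[4+:1] chan=1 & 0x1 = 0x1; word=0x1f
[5+:1] bank=0 & 0x1 = 0x0; word=0x1f
[6+:1] kind=0 & 0x1 = 0x0; word=0x1f
[7+:1] prio=1 & 0x1 = 0x1; word=0x9f
word = 0x9f → little-endian bytes:
  [0]=0x9f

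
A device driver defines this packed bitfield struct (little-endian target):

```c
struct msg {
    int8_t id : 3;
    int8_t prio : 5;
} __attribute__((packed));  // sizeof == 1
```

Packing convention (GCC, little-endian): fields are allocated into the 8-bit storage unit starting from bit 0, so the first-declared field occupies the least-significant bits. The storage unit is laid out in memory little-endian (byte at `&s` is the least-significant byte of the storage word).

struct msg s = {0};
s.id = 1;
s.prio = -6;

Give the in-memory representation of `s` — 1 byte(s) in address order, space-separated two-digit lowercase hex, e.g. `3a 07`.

d1

[0+:3] id=1 & 0x7 = 0x1; word=0x01
[3+:5] prio=-6 & 0x1f = 0x1a; word=0xd1
word = 0xd1 → little-endian bytes:
  [0]=0xd1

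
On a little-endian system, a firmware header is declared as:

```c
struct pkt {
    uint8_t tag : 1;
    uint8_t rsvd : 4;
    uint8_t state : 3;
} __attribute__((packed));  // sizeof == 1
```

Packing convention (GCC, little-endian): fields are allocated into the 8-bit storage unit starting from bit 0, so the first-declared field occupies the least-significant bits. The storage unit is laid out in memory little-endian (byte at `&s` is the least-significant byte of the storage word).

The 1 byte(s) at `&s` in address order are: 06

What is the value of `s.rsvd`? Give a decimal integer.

3

[0]=0x06 (little-endian) → word 0x06
tag [0+:1] = (word>>0) & 0x1 = 0
rsvd [1+:4] = (word>>1) & 0xf = 3  ←
state [5+:3] = (word>>5) & 0x7 = 0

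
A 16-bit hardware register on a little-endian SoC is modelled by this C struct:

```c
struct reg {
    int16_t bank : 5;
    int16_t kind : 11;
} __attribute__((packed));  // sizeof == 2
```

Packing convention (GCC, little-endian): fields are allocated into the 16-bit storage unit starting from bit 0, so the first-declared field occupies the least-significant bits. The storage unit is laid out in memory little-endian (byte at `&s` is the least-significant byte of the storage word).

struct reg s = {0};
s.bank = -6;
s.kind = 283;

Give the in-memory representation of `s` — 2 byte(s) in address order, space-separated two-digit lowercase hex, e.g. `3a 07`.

bank:5 = -6 → 0x1a << 0 → word 0x001a
kind:11 = 283 → 0x11b << 5 → word 0x237a
word = 0x237a → little-endian bytes:
  [0]=0x7a  [1]=0x23

7a 23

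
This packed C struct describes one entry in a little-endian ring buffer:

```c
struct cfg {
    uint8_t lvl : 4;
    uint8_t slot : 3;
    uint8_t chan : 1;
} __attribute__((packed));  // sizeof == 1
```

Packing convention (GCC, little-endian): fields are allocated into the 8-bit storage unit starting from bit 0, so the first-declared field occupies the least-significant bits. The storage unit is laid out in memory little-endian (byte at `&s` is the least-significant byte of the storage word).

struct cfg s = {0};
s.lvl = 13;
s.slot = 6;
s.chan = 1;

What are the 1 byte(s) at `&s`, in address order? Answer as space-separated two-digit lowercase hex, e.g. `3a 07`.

lvl (4b) val=13 bits=0xd at bit 0: 0x0d
slot (3b) val=6 bits=0x6 at bit 4: 0x6d
chan (1b) val=1 bits=0x1 at bit 7: 0xed
word = 0xed → little-endian bytes:
  [0]=0xed

ed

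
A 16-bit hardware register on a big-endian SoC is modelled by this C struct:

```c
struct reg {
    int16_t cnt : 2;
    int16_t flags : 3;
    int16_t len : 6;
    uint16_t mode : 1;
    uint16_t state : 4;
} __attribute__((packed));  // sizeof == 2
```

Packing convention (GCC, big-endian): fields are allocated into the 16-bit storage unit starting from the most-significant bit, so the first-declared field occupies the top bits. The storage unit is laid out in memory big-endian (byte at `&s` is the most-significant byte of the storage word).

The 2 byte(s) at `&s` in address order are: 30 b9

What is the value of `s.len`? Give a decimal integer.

5

[0]=0x30 [1]=0xb9 (big-endian) → word 0x30b9
cnt [14+:2] = (word>>14) & 0x3 = 0
flags [11+:3] = (word>>11) & 0x7 = 6
len [5+:6] = (word>>5) & 0x3f = 5  ←
mode [4+:1] = (word>>4) & 0x1 = 1
state [0+:4] = (word>>0) & 0xf = 9
len signed 6b, MSB=0: value = 5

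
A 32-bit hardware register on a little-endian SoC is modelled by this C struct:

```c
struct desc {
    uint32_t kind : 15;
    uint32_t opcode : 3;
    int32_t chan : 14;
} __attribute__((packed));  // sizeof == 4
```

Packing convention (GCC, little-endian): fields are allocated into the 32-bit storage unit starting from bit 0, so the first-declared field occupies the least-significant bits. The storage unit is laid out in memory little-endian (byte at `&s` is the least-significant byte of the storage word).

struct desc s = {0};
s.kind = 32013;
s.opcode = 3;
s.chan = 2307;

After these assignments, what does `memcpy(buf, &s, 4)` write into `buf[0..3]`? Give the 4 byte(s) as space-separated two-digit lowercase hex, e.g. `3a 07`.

0d fd 0d 24

kind (15b) val=32013 bits=0x7d0d at bit 0: 0x00007d0d
opcode (3b) val=3 bits=0x3 at bit 15: 0x0001fd0d
chan (14b) val=2307 bits=0x903 at bit 18: 0x240dfd0d
word = 0x240dfd0d → little-endian bytes:
  [0]=0x0d  [1]=0xfd  [2]=0x0d  [3]=0x24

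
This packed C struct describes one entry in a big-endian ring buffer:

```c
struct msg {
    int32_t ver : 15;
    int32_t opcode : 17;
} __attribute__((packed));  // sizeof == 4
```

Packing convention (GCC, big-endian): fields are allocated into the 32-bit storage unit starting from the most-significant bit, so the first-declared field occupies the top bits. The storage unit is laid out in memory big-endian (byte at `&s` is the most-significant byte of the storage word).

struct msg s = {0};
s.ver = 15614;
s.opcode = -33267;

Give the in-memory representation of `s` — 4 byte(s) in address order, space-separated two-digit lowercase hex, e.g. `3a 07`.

ver:15 = 15614 → 0x3cfe << 17 → word 0x79fc0000
opcode:17 = -33267 → 0x17e0d << 0 → word 0x79fd7e0d
word = 0x79fd7e0d → big-endian bytes:
  [0]=0x79  [1]=0xfd  [2]=0x7e  [3]=0x0d

79 fd 7e 0d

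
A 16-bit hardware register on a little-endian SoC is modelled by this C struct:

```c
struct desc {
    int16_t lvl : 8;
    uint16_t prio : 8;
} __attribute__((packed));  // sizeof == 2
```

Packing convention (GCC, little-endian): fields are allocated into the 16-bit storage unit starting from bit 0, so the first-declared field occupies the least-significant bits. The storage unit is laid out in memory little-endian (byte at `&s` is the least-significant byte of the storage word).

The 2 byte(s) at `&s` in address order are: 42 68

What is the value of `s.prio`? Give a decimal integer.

104

[0]=0x42 [1]=0x68 (little-endian) → word 0x6842
lvl [0+:8] = (word>>0) & 0xff = 66
prio [8+:8] = (word>>8) & 0xff = 104  ←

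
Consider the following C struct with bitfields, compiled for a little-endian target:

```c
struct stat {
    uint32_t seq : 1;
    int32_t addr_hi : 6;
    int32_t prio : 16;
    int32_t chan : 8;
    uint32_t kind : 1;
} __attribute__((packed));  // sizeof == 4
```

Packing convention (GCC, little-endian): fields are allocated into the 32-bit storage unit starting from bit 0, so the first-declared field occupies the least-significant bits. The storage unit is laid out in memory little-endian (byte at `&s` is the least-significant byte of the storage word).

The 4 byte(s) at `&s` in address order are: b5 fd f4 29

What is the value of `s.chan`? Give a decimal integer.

[0]=0xb5 [1]=0xfd [2]=0xf4 [3]=0x29 (little-endian) → word 0x29f4fdb5
seq:1 @ bit 0 → (0x29f4fdb5>>0)&0x1 = 0x1
addr_hi:6 @ bit 1 → (0x29f4fdb5>>1)&0x3f = 0x1a
prio:16 @ bit 7 → (0x29f4fdb5>>7)&0xffff = 0xe9fb
chan:8 @ bit 23 → (0x29f4fdb5>>23)&0xff = 0x53  ←
kind:1 @ bit 31 → (0x29f4fdb5>>31)&0x1 = 0x0
chan signed 8b, MSB=0: value = 83

83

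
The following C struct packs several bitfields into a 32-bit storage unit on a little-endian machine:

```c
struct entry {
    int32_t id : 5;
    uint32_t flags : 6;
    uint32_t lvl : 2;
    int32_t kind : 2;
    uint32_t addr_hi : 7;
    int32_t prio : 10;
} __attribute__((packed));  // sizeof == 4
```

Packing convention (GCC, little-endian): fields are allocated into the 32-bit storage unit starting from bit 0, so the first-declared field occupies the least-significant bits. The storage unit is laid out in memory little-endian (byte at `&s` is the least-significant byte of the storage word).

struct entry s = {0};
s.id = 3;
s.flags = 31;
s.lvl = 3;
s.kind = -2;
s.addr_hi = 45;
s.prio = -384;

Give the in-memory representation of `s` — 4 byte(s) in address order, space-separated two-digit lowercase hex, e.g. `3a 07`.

e3 db 16 a0

id (5b) val=3 bits=0x3 at bit 0: 0x00000003
flags (6b) val=31 bits=0x1f at bit 5: 0x000003e3
lvl (2b) val=3 bits=0x3 at bit 11: 0x00001be3
kind (2b) val=-2 bits=0x2 at bit 13: 0x00005be3
addr_hi (7b) val=45 bits=0x2d at bit 15: 0x0016dbe3
prio (10b) val=-384 bits=0x280 at bit 22: 0xa016dbe3
word = 0xa016dbe3 → little-endian bytes:
  [0]=0xe3  [1]=0xdb  [2]=0x16  [3]=0xa0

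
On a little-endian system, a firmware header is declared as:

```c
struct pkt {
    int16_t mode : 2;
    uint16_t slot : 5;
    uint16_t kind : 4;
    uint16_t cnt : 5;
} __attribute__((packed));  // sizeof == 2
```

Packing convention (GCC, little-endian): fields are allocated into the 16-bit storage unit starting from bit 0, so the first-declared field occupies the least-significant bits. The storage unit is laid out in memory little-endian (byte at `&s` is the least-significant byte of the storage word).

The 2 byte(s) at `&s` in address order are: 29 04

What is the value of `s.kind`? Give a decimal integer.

8

[0]=0x29 [1]=0x04 (little-endian) → word 0x0429
mode:2 @ bit 0 → (0x0429>>0)&0x3 = 0x1
slot:5 @ bit 2 → (0x0429>>2)&0x1f = 0xa
kind:4 @ bit 7 → (0x0429>>7)&0xf = 0x8  ←
cnt:5 @ bit 11 → (0x0429>>11)&0x1f = 0x0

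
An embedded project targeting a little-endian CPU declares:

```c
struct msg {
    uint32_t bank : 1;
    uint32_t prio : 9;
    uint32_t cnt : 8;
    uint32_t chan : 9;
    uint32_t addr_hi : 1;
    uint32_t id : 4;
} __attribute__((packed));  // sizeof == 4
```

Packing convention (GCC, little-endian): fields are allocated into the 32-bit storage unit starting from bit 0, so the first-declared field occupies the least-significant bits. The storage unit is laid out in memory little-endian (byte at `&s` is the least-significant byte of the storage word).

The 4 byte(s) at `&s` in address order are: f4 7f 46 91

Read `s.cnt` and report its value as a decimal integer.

159

[0]=0xf4 [1]=0x7f [2]=0x46 [3]=0x91 (little-endian) → word 0x91467ff4
bank [0+:1] = (word>>0) & 0x1 = 0
prio [1+:9] = (word>>1) & 0x1ff = 506
cnt [10+:8] = (word>>10) & 0xff = 159  ←
chan [18+:9] = (word>>18) & 0x1ff = 81
addr_hi [27+:1] = (word>>27) & 0x1 = 0
id [28+:4] = (word>>28) & 0xf = 9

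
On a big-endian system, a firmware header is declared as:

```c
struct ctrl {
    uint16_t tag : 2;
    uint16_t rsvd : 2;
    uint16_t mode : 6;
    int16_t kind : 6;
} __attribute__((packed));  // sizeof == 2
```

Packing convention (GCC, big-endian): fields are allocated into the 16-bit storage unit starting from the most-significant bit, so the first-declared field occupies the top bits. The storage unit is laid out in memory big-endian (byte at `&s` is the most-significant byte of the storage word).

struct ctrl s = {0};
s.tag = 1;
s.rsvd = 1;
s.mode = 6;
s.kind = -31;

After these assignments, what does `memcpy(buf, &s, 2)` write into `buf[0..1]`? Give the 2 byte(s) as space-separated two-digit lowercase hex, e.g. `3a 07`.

tag (2b) val=1 bits=0x1 at bit 14: 0x4000
rsvd (2b) val=1 bits=0x1 at bit 12: 0x5000
mode (6b) val=6 bits=0x6 at bit 6: 0x5180
kind (6b) val=-31 bits=0x21 at bit 0: 0x51a1
word = 0x51a1 → big-endian bytes:
  [0]=0x51  [1]=0xa1

51 a1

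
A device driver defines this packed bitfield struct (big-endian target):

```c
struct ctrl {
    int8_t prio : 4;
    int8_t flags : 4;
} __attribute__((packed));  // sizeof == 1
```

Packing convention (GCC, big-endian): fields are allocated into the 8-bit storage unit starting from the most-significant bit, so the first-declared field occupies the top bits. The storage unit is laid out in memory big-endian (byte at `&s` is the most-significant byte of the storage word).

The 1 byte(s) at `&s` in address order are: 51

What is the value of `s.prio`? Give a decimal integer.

5

[0]=0x51 (big-endian) → word 0x51
prio:4 @ bit 4 → (0x51>>4)&0xf = 0x5  ←
flags:4 @ bit 0 → (0x51>>0)&0xf = 0x1
prio signed 4b, MSB=0: value = 5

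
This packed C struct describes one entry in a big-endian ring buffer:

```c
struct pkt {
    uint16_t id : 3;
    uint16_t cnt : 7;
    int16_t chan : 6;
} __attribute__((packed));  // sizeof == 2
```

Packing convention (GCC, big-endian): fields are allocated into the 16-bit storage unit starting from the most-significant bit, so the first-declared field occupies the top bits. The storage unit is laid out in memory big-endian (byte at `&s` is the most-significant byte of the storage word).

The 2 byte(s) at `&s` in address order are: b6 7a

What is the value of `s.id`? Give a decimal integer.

5

[0]=0xb6 [1]=0x7a (big-endian) → word 0xb67a
id [13+:3] = (word>>13) & 0x7 = 5  ←
cnt [6+:7] = (word>>6) & 0x7f = 89
chan [0+:6] = (word>>0) & 0x3f = 58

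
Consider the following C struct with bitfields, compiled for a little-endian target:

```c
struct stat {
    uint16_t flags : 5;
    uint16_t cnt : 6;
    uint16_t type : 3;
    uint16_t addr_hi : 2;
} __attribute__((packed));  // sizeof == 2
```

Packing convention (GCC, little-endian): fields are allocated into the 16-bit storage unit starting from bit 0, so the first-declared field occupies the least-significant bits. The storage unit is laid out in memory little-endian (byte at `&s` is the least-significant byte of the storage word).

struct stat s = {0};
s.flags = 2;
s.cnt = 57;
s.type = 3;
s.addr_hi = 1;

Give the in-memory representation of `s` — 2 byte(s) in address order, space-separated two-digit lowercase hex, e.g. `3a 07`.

flags:5 = 2 → 0x2 << 0 → word 0x0002
cnt:6 = 57 → 0x39 << 5 → word 0x0722
type:3 = 3 → 0x3 << 11 → word 0x1f22
addr_hi:2 = 1 → 0x1 << 14 → word 0x5f22
word = 0x5f22 → little-endian bytes:
  [0]=0x22  [1]=0x5f

22 5f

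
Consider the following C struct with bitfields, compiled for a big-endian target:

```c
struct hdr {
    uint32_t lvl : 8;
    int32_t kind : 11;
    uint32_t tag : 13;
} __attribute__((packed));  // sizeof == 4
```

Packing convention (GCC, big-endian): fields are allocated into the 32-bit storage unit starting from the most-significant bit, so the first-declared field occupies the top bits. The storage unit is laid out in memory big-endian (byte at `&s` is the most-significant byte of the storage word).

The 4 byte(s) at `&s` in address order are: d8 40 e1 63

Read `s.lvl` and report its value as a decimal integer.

[0]=0xd8 [1]=0x40 [2]=0xe1 [3]=0x63 (big-endian) → word 0xd840e163
lvl:8 @ bit 24 → (0xd840e163>>24)&0xff = 0xd8  ←
kind:11 @ bit 13 → (0xd840e163>>13)&0x7ff = 0x207
tag:13 @ bit 0 → (0xd840e163>>0)&0x1fff = 0x163

216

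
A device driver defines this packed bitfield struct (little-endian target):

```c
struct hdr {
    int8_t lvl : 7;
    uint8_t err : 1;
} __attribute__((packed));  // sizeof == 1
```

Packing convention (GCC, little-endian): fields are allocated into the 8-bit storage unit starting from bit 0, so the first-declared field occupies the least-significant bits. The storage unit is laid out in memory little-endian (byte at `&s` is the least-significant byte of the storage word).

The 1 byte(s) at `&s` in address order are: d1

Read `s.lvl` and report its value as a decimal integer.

[0]=0xd1 (little-endian) → word 0xd1
lvl [0+:7] = (word>>0) & 0x7f = 81  ←
err [7+:1] = (word>>7) & 0x1 = 1
lvl signed 7b, MSB=1: 81 - 128 = -47

-47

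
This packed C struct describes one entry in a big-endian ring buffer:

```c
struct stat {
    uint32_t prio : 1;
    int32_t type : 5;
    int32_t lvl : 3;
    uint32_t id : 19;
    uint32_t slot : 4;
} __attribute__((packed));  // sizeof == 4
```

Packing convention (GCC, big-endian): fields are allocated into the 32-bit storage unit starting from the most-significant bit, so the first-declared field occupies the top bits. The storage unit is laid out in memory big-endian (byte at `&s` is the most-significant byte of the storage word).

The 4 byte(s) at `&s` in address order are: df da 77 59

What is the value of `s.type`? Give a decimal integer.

[0]=0xdf [1]=0xda [2]=0x77 [3]=0x59 (big-endian) → word 0xdfda7759
prio [31+:1] = (word>>31) & 0x1 = 1
type [26+:5] = (word>>26) & 0x1f = 23  ←
lvl [23+:3] = (word>>23) & 0x7 = 7
id [4+:19] = (word>>4) & 0x7ffff = 370549
slot [0+:4] = (word>>0) & 0xf = 9
type signed 5b, MSB=1: 23 - 32 = -9

-9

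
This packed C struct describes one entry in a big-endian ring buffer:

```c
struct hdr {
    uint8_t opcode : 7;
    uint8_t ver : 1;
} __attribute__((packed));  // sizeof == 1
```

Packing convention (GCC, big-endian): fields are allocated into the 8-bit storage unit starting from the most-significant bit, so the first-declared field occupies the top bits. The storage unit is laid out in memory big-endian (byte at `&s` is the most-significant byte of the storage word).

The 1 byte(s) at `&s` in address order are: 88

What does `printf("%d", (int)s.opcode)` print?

[0]=0x88 (big-endian) → word 0x88
opcode [1+:7] = (word>>1) & 0x7f = 68  ←
ver [0+:1] = (word>>0) & 0x1 = 0

68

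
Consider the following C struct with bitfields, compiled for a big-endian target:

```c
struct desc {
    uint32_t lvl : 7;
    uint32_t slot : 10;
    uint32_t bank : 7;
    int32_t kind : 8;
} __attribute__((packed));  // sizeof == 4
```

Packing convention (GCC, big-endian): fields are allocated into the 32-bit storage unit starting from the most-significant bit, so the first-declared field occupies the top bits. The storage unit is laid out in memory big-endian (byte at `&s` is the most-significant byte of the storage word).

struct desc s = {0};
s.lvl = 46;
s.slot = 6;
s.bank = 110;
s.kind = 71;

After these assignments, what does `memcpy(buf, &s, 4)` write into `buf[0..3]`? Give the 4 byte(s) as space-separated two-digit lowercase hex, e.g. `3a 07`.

5c 03 6e 47

[25+:7] lvl=46 & 0x7f = 0x2e; word=0x5c000000
[15+:10] slot=6 & 0x3ff = 0x6; word=0x5c030000
[8+:7] bank=110 & 0x7f = 0x6e; word=0x5c036e00
[0+:8] kind=71 & 0xff = 0x47; word=0x5c036e47
word = 0x5c036e47 → big-endian bytes:
  [0]=0x5c  [1]=0x03  [2]=0x6e  [3]=0x47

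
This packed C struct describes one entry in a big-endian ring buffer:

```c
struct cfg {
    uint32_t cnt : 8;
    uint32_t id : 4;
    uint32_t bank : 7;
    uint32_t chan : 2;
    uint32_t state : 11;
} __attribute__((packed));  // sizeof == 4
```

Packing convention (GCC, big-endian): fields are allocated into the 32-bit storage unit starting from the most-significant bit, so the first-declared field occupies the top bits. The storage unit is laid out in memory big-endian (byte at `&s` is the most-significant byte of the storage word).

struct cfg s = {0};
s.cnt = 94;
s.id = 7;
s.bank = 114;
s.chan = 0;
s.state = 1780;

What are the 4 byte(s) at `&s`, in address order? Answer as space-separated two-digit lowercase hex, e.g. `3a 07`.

[24+:8] cnt=94 & 0xff = 0x5e; word=0x5e000000
[20+:4] id=7 & 0xf = 0x7; word=0x5e700000
[13+:7] bank=114 & 0x7f = 0x72; word=0x5e7e4000
[11+:2] chan=0 & 0x3 = 0x0; word=0x5e7e4000
[0+:11] state=1780 & 0x7ff = 0x6f4; word=0x5e7e46f4
word = 0x5e7e46f4 → big-endian bytes:
  [0]=0x5e  [1]=0x7e  [2]=0x46  [3]=0xf4

5e 7e 46 f4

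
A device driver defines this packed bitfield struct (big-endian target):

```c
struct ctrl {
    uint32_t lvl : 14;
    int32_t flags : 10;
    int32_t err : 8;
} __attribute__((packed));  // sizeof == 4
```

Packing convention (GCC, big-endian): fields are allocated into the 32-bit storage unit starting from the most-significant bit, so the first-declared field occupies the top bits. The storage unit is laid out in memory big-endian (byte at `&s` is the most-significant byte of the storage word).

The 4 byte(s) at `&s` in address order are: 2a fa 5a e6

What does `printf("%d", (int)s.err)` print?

-26

[0]=0x2a [1]=0xfa [2]=0x5a [3]=0xe6 (big-endian) → word 0x2afa5ae6
lvl:14 @ bit 18 → (0x2afa5ae6>>18)&0x3fff = 0xabe
flags:10 @ bit 8 → (0x2afa5ae6>>8)&0x3ff = 0x25a
err:8 @ bit 0 → (0x2afa5ae6>>0)&0xff = 0xe6  ←
err signed 8b, MSB=1: 230 - 256 = -26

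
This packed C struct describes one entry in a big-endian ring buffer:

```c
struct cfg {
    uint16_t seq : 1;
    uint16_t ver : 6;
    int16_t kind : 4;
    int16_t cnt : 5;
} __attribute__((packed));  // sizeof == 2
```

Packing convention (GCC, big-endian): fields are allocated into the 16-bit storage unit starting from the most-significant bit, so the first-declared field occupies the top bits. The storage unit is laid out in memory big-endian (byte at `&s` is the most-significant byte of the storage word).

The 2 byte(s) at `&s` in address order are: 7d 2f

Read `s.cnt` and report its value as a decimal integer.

[0]=0x7d [1]=0x2f (big-endian) → word 0x7d2f
seq:1 @ bit 15 → (0x7d2f>>15)&0x1 = 0x0
ver:6 @ bit 9 → (0x7d2f>>9)&0x3f = 0x3e
kind:4 @ bit 5 → (0x7d2f>>5)&0xf = 0x9
cnt:5 @ bit 0 → (0x7d2f>>0)&0x1f = 0xf  ←
cnt signed 5b, MSB=0: value = 15

15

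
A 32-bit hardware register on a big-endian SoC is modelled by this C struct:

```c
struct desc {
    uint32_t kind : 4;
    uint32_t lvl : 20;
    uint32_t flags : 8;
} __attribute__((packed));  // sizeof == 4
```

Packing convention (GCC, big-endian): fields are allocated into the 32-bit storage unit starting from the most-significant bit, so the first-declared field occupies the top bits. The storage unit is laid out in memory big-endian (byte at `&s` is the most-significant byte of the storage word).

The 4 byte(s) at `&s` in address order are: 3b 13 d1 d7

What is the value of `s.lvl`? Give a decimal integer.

[0]=0x3b [1]=0x13 [2]=0xd1 [3]=0xd7 (big-endian) → word 0x3b13d1d7
kind [28+:4] = (word>>28) & 0xf = 3
lvl [8+:20] = (word>>8) & 0xfffff = 725969  ←
flags [0+:8] = (word>>0) & 0xff = 215

725969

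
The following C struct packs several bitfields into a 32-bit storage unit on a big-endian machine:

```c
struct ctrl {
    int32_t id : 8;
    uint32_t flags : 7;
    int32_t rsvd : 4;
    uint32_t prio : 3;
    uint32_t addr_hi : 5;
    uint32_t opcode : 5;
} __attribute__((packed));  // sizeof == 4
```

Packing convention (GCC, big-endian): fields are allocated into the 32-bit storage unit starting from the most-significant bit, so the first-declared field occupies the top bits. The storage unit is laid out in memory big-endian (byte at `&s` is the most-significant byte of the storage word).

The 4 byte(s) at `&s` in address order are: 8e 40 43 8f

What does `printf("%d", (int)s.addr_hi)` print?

28

[0]=0x8e [1]=0x40 [2]=0x43 [3]=0x8f (big-endian) → word 0x8e40438f
id [24+:8] = (word>>24) & 0xff = 142
flags [17+:7] = (word>>17) & 0x7f = 32
rsvd [13+:4] = (word>>13) & 0xf = 2
prio [10+:3] = (word>>10) & 0x7 = 0
addr_hi [5+:5] = (word>>5) & 0x1f = 28  ←
opcode [0+:5] = (word>>0) & 0x1f = 15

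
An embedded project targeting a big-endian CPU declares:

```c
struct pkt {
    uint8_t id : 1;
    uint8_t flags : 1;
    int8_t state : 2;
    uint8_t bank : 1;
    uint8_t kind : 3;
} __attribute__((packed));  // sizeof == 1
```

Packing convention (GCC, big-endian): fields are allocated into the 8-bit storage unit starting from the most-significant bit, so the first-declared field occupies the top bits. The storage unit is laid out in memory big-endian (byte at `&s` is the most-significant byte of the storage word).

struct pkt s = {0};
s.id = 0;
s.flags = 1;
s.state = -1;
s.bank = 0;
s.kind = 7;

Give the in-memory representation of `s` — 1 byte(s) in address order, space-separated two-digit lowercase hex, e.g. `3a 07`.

77

[7+:1] id=0 & 0x1 = 0x0; word=0x00
[6+:1] flags=1 & 0x1 = 0x1; word=0x40
[4+:2] state=-1 & 0x3 = 0x3; word=0x70
[3+:1] bank=0 & 0x1 = 0x0; word=0x70
[0+:3] kind=7 & 0x7 = 0x7; word=0x77
word = 0x77 → big-endian bytes:
  [0]=0x77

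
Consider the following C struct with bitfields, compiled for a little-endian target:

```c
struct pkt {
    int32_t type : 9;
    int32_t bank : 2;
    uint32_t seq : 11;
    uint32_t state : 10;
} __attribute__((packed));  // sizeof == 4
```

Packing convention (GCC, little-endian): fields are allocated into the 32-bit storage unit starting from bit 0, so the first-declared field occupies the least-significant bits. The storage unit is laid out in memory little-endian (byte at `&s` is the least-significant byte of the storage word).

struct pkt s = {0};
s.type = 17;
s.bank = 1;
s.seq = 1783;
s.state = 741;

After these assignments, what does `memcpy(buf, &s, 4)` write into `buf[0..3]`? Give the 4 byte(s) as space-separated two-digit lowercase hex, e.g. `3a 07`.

11 ba 77 b9

type (9b) val=17 bits=0x11 at bit 0: 0x00000011
bank (2b) val=1 bits=0x1 at bit 9: 0x00000211
seq (11b) val=1783 bits=0x6f7 at bit 11: 0x0037ba11
state (10b) val=741 bits=0x2e5 at bit 22: 0xb977ba11
word = 0xb977ba11 → little-endian bytes:
  [0]=0x11  [1]=0xba  [2]=0x77  [3]=0xb9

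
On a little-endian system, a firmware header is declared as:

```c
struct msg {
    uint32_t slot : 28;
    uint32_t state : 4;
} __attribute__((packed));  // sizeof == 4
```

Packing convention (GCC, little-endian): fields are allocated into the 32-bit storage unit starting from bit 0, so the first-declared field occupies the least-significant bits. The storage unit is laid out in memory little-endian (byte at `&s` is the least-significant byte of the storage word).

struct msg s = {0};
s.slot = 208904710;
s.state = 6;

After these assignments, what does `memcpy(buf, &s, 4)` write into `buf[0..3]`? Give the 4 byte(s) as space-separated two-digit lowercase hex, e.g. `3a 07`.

06 a2 73 6c

[0+:28] slot=208904710 & 0xfffffff = 0xc73a206; word=0x0c73a206
[28+:4] state=6 & 0xf = 0x6; word=0x6c73a206
word = 0x6c73a206 → little-endian bytes:
  [0]=0x06  [1]=0xa2  [2]=0x73  [3]=0x6c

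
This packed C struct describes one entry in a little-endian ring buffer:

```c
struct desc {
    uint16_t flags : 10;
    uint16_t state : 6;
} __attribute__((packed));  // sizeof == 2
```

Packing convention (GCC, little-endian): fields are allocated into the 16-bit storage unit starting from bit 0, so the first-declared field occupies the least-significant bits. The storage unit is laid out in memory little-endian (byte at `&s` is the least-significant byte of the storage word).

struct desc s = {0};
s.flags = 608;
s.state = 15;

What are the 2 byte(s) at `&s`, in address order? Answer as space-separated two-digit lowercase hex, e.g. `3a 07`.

[0+:10] flags=608 & 0x3ff = 0x260; word=0x0260
[10+:6] state=15 & 0x3f = 0xf; word=0x3e60
word = 0x3e60 → little-endian bytes:
  [0]=0x60  [1]=0x3e

60 3e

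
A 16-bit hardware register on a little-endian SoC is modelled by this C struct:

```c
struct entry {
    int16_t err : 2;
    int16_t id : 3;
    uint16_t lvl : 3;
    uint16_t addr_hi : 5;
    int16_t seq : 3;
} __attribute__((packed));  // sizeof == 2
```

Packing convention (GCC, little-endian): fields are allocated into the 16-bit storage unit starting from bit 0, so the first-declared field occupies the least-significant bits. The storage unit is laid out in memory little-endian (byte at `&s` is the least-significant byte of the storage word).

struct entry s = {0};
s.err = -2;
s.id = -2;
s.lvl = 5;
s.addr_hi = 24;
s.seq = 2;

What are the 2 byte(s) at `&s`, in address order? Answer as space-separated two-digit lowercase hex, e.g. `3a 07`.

ba 58

err (2b) val=-2 bits=0x2 at bit 0: 0x0002
id (3b) val=-2 bits=0x6 at bit 2: 0x001a
lvl (3b) val=5 bits=0x5 at bit 5: 0x00ba
addr_hi (5b) val=24 bits=0x18 at bit 8: 0x18ba
seq (3b) val=2 bits=0x2 at bit 13: 0x58ba
word = 0x58ba → little-endian bytes:
  [0]=0xba  [1]=0x58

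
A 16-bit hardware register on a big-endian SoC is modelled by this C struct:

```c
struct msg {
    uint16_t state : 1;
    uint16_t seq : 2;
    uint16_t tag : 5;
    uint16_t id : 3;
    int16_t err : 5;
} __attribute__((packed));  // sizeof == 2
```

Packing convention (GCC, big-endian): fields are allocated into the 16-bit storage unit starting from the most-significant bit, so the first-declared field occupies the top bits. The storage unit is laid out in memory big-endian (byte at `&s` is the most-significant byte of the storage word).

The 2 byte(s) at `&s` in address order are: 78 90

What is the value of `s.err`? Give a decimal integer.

[0]=0x78 [1]=0x90 (big-endian) → word 0x7890
state [15+:1] = (word>>15) & 0x1 = 0
seq [13+:2] = (word>>13) & 0x3 = 3
tag [8+:5] = (word>>8) & 0x1f = 24
id [5+:3] = (word>>5) & 0x7 = 4
err [0+:5] = (word>>0) & 0x1f = 16  ←
err signed 5b, MSB=1: 16 - 32 = -16

-16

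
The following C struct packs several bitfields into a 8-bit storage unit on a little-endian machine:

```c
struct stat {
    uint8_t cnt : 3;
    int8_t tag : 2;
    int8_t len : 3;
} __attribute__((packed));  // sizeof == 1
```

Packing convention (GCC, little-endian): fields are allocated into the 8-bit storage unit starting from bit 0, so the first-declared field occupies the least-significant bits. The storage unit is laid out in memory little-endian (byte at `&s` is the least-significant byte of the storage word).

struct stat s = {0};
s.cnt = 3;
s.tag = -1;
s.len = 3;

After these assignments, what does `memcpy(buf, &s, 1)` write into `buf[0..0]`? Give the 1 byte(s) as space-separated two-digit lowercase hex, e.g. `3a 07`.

cnt:3 = 3 → 0x3 << 0 → word 0x03
tag:2 = -1 → 0x3 << 3 → word 0x1b
len:3 = 3 → 0x3 << 5 → word 0x7b
word = 0x7b → little-endian bytes:
  [0]=0x7b

7b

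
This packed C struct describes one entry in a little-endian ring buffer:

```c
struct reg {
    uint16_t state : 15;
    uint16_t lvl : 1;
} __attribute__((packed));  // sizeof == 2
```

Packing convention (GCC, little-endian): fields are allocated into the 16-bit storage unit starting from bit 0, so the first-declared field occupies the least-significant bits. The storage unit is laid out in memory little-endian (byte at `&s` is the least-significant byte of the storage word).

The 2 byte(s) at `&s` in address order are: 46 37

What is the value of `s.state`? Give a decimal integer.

14150

[0]=0x46 [1]=0x37 (little-endian) → word 0x3746
state [0+:15] = (word>>0) & 0x7fff = 14150  ←
lvl [15+:1] = (word>>15) & 0x1 = 0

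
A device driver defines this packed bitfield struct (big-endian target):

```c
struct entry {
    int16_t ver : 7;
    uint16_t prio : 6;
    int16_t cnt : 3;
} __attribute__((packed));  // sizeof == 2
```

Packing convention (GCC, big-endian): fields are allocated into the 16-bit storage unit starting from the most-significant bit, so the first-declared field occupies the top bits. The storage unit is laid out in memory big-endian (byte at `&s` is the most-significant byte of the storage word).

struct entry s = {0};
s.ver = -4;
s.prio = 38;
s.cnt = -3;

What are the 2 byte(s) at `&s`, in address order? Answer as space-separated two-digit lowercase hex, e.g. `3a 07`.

f9 35

[9+:7] ver=-4 & 0x7f = 0x7c; word=0xf800
[3+:6] prio=38 & 0x3f = 0x26; word=0xf930
[0+:3] cnt=-3 & 0x7 = 0x5; word=0xf935
word = 0xf935 → big-endian bytes:
  [0]=0xf9  [1]=0x35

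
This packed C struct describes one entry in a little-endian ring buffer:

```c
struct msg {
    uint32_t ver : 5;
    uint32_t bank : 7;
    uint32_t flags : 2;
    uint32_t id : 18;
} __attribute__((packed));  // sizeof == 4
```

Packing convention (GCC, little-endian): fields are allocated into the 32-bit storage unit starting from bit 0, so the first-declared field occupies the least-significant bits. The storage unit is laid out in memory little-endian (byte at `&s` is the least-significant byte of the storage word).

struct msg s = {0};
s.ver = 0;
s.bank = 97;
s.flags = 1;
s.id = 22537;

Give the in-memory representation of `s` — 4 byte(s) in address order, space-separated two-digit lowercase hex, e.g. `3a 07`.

20 5c 02 16

ver:5 = 0 → 0x0 << 0 → word 0x00000000
bank:7 = 97 → 0x61 << 5 → word 0x00000c20
flags:2 = 1 → 0x1 << 12 → word 0x00001c20
id:18 = 22537 → 0x5809 << 14 → word 0x16025c20
word = 0x16025c20 → little-endian bytes:
  [0]=0x20  [1]=0x5c  [2]=0x02  [3]=0x16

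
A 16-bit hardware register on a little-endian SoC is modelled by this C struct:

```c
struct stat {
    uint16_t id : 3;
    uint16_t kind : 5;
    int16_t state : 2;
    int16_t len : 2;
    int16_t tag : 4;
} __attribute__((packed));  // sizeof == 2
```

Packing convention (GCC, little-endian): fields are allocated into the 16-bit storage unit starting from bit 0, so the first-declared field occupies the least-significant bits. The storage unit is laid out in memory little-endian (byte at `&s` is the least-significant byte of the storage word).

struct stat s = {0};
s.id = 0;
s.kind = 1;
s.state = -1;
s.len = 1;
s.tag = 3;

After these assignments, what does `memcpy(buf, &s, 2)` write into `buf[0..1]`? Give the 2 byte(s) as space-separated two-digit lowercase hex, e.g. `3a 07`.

[0+:3] id=0 & 0x7 = 0x0; word=0x0000
[3+:5] kind=1 & 0x1f = 0x1; word=0x0008
[8+:2] state=-1 & 0x3 = 0x3; word=0x0308
[10+:2] len=1 & 0x3 = 0x1; word=0x0708
[12+:4] tag=3 & 0xf = 0x3; word=0x3708
word = 0x3708 → little-endian bytes:
  [0]=0x08  [1]=0x37

08 37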